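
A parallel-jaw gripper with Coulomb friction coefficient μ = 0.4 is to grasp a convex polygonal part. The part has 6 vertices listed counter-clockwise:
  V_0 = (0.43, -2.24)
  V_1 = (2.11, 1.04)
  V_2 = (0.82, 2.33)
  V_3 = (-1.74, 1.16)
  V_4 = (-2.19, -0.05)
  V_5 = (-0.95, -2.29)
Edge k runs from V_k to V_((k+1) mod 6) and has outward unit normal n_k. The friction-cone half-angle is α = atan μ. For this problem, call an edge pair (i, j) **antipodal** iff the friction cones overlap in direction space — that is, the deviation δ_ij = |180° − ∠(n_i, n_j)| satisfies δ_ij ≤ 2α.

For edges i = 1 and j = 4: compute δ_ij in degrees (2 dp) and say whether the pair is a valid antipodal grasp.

δ = 16.03°, valid

α = atan 0.4 = 21.80°;  2α = 43.60°
edge 1: e_1 = (-1.29, +1.29);  n_1 = (+0.7071, +0.7071)
edge 4: e_4 = (+1.24, -2.24);  n_4 = (-0.8749, -0.4843)
∠(n_1, n_4) = 163.97°
δ = |180° − 163.97°| = 16.03°
16.03° ≤ 2α = 43.60°  →  valid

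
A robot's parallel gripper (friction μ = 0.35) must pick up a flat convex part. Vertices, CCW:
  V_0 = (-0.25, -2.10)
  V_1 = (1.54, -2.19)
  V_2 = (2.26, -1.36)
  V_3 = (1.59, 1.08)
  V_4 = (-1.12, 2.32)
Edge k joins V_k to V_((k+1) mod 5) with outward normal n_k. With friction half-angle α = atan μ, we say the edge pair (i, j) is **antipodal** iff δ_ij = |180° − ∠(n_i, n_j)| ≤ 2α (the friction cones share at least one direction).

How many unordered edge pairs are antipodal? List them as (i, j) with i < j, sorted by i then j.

α = atan 0.35 = 19.29°;  2α = 38.58°
n_0 = (-0.0502, -0.9987)
n_1 = (+0.7554, -0.6553)
n_2 = (+0.9643, +0.2648)
n_3 = (+0.4161, +0.9093)
n_4 = (-0.9812, -0.1931)
  (0,1): δ = 128.06°  ·
  (0,2): δ = 71.77°  ·
  (0,3): δ = 21.71°  ✓
  (0,4): δ = 104.01°  ·
  (1,2): δ = 123.70°  ·
  (1,3): δ = 73.65°  ·
  (1,4): δ = 52.08°  ·
  (2,3): δ = 129.94°  ·
  (2,4): δ = 4.22°  ✓
  (3,4): δ = 54.28°  ·
antipodal pairs: 2

count = 2; pairs: (0,3), (2,4)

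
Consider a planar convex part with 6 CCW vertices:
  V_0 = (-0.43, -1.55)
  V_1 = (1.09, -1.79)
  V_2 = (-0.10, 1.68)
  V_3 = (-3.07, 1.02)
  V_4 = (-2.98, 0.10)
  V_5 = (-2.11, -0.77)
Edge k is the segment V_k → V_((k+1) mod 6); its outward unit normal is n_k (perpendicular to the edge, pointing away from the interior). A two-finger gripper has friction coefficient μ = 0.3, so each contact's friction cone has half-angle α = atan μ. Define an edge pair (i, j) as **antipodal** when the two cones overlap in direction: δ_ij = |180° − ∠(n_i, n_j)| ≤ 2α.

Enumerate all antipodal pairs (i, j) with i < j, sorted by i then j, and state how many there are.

α = atan 0.3 = 16.70°;  2α = 33.40°
n_0 = (-0.1560, -0.9878)
n_1 = (+0.9459, +0.3244)
n_2 = (-0.2169, +0.9762)
n_3 = (-0.9952, -0.0974)
n_4 = (-0.7071, -0.7071)
n_5 = (-0.4211, -0.9070)
  (0,1): δ = 62.10°  ·
  (0,2): δ = 21.50°  ✓
  (0,3): δ = 104.56°  ·
  (0,4): δ = 143.97°  ·
  (0,5): δ = 164.07°  ·
  (1,2): δ = 96.40°  ·
  (1,3): δ = 13.34°  ✓
  (1,4): δ = 26.07°  ✓
  (1,5): δ = 46.17°  ·
  (2,3): δ = 96.94°  ·
  (2,4): δ = 57.53°  ·
  (2,5): δ = 37.43°  ·
  (3,4): δ = 140.59°  ·
  (3,5): δ = 120.49°  ·
  (4,5): δ = 159.90°  ·
antipodal pairs: 3

count = 3; pairs: (0,2), (1,3), (1,4)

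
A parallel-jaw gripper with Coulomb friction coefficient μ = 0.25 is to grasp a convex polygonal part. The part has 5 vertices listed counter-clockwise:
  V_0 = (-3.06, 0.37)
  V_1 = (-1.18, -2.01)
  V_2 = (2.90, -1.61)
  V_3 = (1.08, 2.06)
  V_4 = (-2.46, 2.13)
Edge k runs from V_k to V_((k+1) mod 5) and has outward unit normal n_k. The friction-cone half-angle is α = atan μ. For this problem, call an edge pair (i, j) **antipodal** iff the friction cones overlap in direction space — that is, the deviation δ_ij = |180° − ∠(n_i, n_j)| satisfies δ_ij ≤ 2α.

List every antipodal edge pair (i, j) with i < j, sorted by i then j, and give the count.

count = 2; pairs: (0,2), (1,3)

α = atan 0.25 = 14.04°;  2α = 28.07°
n_0 = (-0.7847, -0.6199)
n_1 = (+0.0976, -0.9952)
n_2 = (+0.8959, +0.4443)
n_3 = (+0.0198, +0.9998)
n_4 = (-0.9465, +0.3227)
  (0,1): δ = 122.71°  ·
  (0,2): δ = 11.93°  ✓
  (0,3): δ = 50.56°  ·
  (0,4): δ = 122.87°  ·
  (1,2): δ = 69.22°  ·
  (1,3): δ = 6.73°  ✓
  (1,4): δ = 65.58°  ·
  (2,3): δ = 117.51°  ·
  (2,4): δ = 45.20°  ·
  (3,4): δ = 107.69°  ·
antipodal pairs: 2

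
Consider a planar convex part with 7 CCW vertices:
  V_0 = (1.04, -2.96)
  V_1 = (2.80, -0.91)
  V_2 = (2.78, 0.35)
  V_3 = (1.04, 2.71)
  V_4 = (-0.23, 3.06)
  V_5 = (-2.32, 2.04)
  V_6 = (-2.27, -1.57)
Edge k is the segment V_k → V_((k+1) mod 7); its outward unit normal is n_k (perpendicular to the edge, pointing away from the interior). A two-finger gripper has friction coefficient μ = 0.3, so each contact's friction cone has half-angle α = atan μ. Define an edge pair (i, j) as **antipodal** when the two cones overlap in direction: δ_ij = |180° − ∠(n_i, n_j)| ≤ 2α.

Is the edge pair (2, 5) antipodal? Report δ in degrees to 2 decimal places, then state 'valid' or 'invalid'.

δ = 35.61°, invalid

α = atan 0.3 = 16.70°;  2α = 33.40°
edge 2: e_2 = (-1.74, +2.36);  n_2 = (+0.8049, +0.5934)
edge 5: e_5 = (+0.05, -3.61);  n_5 = (-0.9999, -0.0138)
∠(n_2, n_5) = 144.39°
δ = |180° − 144.39°| = 35.61°
35.61° > 2α = 33.40°  →  invalid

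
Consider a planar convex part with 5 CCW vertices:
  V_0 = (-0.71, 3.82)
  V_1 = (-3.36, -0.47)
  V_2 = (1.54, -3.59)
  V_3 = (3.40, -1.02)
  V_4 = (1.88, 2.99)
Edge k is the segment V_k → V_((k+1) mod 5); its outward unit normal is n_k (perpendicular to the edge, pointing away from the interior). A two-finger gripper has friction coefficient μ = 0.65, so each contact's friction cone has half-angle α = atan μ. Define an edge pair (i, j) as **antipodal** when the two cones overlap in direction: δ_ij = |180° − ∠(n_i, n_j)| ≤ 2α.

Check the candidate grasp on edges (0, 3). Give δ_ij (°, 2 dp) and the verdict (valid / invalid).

δ = 52.46°, valid

α = atan 0.65 = 33.02°;  2α = 66.05°
edge 0: e_0 = (-2.65, -4.29);  n_0 = (-0.8508, +0.5255)
edge 3: e_3 = (-1.52, +4.01);  n_3 = (+0.9351, +0.3544)
∠(n_0, n_3) = 127.54°
δ = |180° − 127.54°| = 52.46°
52.46° ≤ 2α = 66.05°  →  valid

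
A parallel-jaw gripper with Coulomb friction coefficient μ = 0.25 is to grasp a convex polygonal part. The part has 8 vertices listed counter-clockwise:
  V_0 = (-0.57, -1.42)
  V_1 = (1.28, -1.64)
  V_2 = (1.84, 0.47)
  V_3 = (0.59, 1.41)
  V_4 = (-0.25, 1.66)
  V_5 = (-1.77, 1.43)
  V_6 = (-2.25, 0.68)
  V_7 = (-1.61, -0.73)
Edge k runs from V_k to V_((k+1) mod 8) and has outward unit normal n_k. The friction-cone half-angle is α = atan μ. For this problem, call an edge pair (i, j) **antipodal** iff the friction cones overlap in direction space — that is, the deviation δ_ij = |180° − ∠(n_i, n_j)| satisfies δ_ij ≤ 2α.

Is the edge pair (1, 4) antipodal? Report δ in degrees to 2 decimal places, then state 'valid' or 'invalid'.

δ = 66.53°, invalid

α = atan 0.25 = 14.04°;  2α = 28.07°
edge 1: e_1 = (+0.56, +2.11);  n_1 = (+0.9665, -0.2565)
edge 4: e_4 = (-1.52, -0.23);  n_4 = (-0.1496, +0.9887)
∠(n_1, n_4) = 113.47°
δ = |180° − 113.47°| = 66.53°
66.53° > 2α = 28.07°  →  invalid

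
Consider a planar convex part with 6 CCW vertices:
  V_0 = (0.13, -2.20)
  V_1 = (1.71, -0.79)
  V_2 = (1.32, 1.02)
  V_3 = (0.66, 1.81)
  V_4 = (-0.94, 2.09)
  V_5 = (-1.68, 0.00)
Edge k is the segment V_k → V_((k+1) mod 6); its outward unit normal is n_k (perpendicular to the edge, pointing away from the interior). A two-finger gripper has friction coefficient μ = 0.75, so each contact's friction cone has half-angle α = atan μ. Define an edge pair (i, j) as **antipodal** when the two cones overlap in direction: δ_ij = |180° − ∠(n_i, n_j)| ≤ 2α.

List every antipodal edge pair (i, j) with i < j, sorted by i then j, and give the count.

count = 7; pairs: (0,3), (0,4), (1,4), (1,5), (2,4), (2,5), (3,5)

α = atan 0.75 = 36.87°;  2α = 73.74°
n_0 = (+0.6658, -0.7461)
n_1 = (+0.9776, +0.2106)
n_2 = (+0.7674, +0.6411)
n_3 = (+0.1724, +0.9850)
n_4 = (-0.9427, +0.3338)
n_5 = (-0.7722, -0.6353)
  (0,1): δ = 119.59°  ·
  (0,2): δ = 91.87°  ·
  (0,3): δ = 51.67°  ✓
  (0,4): δ = 28.76°  ✓
  (0,5): δ = 87.70°  ·
  (1,2): δ = 152.28°  ·
  (1,3): δ = 112.09°  ·
  (1,4): δ = 31.66°  ✓
  (1,5): δ = 27.29°  ✓
  (2,3): δ = 139.80°  ·
  (2,4): δ = 59.37°  ✓
  (2,5): δ = 0.43°  ✓
  (3,4): δ = 99.57°  ·
  (3,5): δ = 40.63°  ✓
  (4,5): δ = 121.06°  ·
antipodal pairs: 7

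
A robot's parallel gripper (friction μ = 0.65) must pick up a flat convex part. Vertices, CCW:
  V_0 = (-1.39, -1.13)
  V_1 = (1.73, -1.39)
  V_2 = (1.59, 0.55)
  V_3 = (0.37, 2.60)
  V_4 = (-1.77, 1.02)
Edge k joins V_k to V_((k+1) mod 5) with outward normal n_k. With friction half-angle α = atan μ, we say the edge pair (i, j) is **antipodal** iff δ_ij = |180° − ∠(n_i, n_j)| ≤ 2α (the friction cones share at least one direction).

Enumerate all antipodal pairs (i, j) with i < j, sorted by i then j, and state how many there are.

count = 5; pairs: (0,2), (0,3), (1,3), (1,4), (2,4)

α = atan 0.65 = 33.02°;  2α = 66.05°
n_0 = (-0.0830, -0.9965)
n_1 = (+0.9974, +0.0720)
n_2 = (+0.8593, +0.5114)
n_3 = (-0.5940, +0.8045)
n_4 = (-0.9847, -0.1740)
  (0,1): δ = 81.11°  ·
  (0,2): δ = 54.48°  ✓
  (0,3): δ = 41.20°  ✓
  (0,4): δ = 104.79°  ·
  (1,2): δ = 153.37°  ·
  (1,3): δ = 57.69°  ✓
  (1,4): δ = 5.90°  ✓
  (2,3): δ = 84.32°  ·
  (2,4): δ = 20.73°  ✓
  (3,4): δ = 116.42°  ·
antipodal pairs: 5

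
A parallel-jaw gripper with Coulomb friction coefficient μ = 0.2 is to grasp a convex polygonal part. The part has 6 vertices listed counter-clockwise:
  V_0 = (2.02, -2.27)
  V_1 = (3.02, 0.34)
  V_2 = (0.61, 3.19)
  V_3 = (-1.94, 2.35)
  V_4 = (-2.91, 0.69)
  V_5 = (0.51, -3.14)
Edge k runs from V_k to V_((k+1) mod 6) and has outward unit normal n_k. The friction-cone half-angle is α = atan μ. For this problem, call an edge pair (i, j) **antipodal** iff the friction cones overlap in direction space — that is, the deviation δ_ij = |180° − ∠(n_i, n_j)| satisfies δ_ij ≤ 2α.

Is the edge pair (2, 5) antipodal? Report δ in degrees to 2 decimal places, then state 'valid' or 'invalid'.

α = atan 0.2 = 11.31°;  2α = 22.62°
edge 2: e_2 = (-2.55, -0.84);  n_2 = (-0.3129, +0.9498)
edge 5: e_5 = (+1.51, +0.87);  n_5 = (+0.4992, -0.8665)
∠(n_2, n_5) = 168.28°
δ = |180° − 168.28°| = 11.72°
11.72° ≤ 2α = 22.62°  →  valid

δ = 11.72°, valid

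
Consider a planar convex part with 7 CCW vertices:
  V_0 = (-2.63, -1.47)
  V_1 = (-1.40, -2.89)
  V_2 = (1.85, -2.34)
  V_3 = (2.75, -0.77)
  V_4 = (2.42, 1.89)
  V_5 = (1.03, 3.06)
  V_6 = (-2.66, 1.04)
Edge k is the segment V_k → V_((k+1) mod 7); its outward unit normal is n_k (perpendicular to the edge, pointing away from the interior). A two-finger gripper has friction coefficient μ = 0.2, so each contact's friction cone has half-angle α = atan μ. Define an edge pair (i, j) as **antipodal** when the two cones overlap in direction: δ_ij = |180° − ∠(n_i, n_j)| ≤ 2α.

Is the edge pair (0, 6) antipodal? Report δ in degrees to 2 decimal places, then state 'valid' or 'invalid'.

α = atan 0.2 = 11.31°;  2α = 22.62°
edge 0: e_0 = (+1.23, -1.42);  n_0 = (-0.7559, -0.6547)
edge 6: e_6 = (+0.03, -2.51);  n_6 = (-0.9999, -0.0120)
∠(n_0, n_6) = 40.21°
δ = |180° − 40.21°| = 139.79°
139.79° > 2α = 22.62°  →  invalid

δ = 139.79°, invalid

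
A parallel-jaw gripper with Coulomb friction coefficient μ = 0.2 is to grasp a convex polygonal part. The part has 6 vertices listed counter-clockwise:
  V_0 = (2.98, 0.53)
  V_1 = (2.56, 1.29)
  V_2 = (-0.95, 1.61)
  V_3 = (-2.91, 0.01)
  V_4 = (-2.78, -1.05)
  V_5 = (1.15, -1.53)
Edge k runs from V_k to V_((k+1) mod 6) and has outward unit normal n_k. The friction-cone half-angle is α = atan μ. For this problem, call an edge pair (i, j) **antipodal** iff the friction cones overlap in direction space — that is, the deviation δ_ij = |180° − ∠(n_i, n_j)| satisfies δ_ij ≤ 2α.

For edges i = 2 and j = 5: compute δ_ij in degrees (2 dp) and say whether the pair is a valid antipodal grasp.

δ = 9.16°, valid

α = atan 0.2 = 11.31°;  2α = 22.62°
edge 2: e_2 = (-1.96, -1.60);  n_2 = (-0.6324, +0.7747)
edge 5: e_5 = (+1.83, +2.06);  n_5 = (+0.7476, -0.6641)
∠(n_2, n_5) = 170.84°
δ = |180° − 170.84°| = 9.16°
9.16° ≤ 2α = 22.62°  →  valid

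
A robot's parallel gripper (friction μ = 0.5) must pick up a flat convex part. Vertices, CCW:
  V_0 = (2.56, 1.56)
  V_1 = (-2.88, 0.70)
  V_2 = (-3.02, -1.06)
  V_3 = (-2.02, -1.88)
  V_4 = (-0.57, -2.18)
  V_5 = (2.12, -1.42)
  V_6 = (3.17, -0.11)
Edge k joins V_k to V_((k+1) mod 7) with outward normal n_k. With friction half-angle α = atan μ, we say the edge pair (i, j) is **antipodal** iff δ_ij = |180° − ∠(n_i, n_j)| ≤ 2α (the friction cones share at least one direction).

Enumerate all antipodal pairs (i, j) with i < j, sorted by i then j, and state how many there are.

α = atan 0.5 = 26.57°;  2α = 53.13°
n_0 = (-0.1561, +0.9877)
n_1 = (-0.9969, +0.0793)
n_2 = (-0.6341, -0.7733)
n_3 = (-0.2026, -0.9793)
n_4 = (+0.2719, -0.9623)
n_5 = (+0.7803, -0.6254)
n_6 = (+0.9393, +0.3431)
  (0,1): δ = 103.53°  ·
  (0,2): δ = 48.34°  ✓
  (0,3): δ = 20.67°  ✓
  (0,4): δ = 6.79°  ✓
  (0,5): δ = 42.30°  ✓
  (0,6): δ = 101.08°  ·
  (1,2): δ = 124.80°  ·
  (1,3): δ = 97.14°  ·
  (1,4): δ = 69.68°  ·
  (1,5): δ = 34.17°  ✓
  (1,6): δ = 24.61°  ✓
  (2,3): δ = 152.34°  ·
  (2,4): δ = 124.87°  ·
  (2,5): δ = 89.36°  ·
  (2,6): δ = 30.58°  ✓
  (3,4): δ = 152.53°  ·
  (3,5): δ = 117.02°  ·
  (3,6): δ = 58.24°  ·
  (4,5): δ = 144.49°  ·
  (4,6): δ = 85.71°  ·
  (5,6): δ = 121.22°  ·
antipodal pairs: 7

count = 7; pairs: (0,2), (0,3), (0,4), (0,5), (1,5), (1,6), (2,6)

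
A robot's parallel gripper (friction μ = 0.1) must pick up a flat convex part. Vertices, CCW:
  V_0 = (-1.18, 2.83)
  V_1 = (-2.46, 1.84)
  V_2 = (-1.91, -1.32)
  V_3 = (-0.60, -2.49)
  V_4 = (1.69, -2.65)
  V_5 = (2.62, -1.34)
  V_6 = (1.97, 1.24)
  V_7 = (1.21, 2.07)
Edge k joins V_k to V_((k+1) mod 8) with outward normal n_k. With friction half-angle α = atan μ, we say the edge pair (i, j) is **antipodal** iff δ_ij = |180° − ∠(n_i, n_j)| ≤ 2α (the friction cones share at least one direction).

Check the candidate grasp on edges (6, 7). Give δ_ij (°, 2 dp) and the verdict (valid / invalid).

α = atan 0.1 = 5.71°;  2α = 11.42°
edge 6: e_6 = (-0.76, +0.83);  n_6 = (+0.7375, +0.6753)
edge 7: e_7 = (-2.39, +0.76);  n_7 = (+0.3030, +0.9530)
∠(n_6, n_7) = 29.88°
δ = |180° − 29.88°| = 150.12°
150.12° > 2α = 11.42°  →  invalid

δ = 150.12°, invalid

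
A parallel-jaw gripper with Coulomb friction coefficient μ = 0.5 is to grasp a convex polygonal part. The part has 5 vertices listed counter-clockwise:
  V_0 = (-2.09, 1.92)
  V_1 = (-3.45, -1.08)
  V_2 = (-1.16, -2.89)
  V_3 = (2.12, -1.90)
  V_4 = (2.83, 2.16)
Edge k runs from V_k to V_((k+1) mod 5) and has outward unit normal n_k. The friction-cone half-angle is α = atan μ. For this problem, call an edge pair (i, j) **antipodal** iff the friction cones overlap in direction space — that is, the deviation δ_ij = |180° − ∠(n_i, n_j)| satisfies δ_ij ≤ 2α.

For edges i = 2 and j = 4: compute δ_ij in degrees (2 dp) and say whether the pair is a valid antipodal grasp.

α = atan 0.5 = 26.57°;  2α = 53.13°
edge 2: e_2 = (+3.28, +0.99);  n_2 = (+0.2890, -0.9573)
edge 4: e_4 = (-4.92, -0.24);  n_4 = (-0.0487, +0.9988)
∠(n_2, n_4) = 166.00°
δ = |180° − 166.00°| = 14.00°
14.00° ≤ 2α = 53.13°  →  valid

δ = 14.00°, valid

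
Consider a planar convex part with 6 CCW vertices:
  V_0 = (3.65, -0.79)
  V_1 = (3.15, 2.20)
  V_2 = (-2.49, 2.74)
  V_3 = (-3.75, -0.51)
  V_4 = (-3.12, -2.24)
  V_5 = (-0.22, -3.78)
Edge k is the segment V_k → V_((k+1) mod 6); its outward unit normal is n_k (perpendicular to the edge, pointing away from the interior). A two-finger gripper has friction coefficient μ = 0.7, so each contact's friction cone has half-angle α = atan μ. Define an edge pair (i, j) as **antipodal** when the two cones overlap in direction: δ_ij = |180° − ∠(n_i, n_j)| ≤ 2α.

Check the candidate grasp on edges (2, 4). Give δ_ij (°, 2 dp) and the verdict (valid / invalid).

α = atan 0.7 = 34.99°;  2α = 69.98°
edge 2: e_2 = (-1.26, -3.25);  n_2 = (-0.9324, +0.3615)
edge 4: e_4 = (+2.90, -1.54);  n_4 = (-0.4690, -0.8832)
∠(n_2, n_4) = 83.22°
δ = |180° − 83.22°| = 96.78°
96.78° > 2α = 69.98°  →  invalid

δ = 96.78°, invalid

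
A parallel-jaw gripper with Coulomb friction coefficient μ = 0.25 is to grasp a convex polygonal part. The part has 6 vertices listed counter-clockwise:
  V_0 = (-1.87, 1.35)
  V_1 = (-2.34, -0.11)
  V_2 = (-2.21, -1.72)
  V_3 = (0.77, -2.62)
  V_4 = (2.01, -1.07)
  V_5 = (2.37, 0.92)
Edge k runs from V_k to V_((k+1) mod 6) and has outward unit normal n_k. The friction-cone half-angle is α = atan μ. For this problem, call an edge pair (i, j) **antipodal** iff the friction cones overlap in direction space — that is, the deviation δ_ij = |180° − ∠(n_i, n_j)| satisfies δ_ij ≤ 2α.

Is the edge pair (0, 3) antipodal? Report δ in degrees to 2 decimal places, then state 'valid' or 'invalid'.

δ = 20.82°, valid

α = atan 0.25 = 14.04°;  2α = 28.07°
edge 0: e_0 = (-0.47, -1.46);  n_0 = (-0.9519, +0.3064)
edge 3: e_3 = (+1.24, +1.55);  n_3 = (+0.7809, -0.6247)
∠(n_0, n_3) = 159.18°
δ = |180° − 159.18°| = 20.82°
20.82° ≤ 2α = 28.07°  →  valid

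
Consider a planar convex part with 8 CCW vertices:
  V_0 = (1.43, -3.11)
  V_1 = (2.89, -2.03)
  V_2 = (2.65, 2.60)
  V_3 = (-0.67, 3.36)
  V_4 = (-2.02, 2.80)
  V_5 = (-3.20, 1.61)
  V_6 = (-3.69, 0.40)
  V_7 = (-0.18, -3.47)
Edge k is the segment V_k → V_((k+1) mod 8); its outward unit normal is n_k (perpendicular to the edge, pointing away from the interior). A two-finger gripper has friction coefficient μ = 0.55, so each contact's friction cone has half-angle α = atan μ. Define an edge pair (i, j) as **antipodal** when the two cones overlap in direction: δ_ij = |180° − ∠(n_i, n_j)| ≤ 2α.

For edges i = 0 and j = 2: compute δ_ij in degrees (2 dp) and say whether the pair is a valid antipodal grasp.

δ = 49.39°, valid

α = atan 0.55 = 28.81°;  2α = 57.62°
edge 0: e_0 = (+1.46, +1.08);  n_0 = (+0.5947, -0.8039)
edge 2: e_2 = (-3.32, +0.76);  n_2 = (+0.2231, +0.9748)
∠(n_0, n_2) = 130.61°
δ = |180° − 130.61°| = 49.39°
49.39° ≤ 2α = 57.62°  →  valid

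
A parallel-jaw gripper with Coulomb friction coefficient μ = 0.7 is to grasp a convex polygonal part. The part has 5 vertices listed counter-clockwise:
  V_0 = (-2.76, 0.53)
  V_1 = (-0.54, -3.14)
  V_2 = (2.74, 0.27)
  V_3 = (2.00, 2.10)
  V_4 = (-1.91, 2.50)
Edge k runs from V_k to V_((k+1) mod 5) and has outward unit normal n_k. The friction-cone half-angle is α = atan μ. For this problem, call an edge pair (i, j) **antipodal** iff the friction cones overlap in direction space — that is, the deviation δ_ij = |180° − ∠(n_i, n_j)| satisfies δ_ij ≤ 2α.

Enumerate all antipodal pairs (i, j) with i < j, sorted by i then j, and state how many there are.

count = 5; pairs: (0,2), (0,3), (1,3), (1,4), (2,4)

α = atan 0.7 = 34.99°;  2α = 69.98°
n_0 = (-0.8556, -0.5176)
n_1 = (+0.7207, -0.6932)
n_2 = (+0.9271, +0.3749)
n_3 = (+0.1018, +0.9948)
n_4 = (-0.9182, +0.3962)
  (0,1): δ = 75.06°  ·
  (0,2): δ = 9.15°  ✓
  (0,3): δ = 52.99°  ✓
  (0,4): δ = 125.49°  ·
  (1,2): δ = 114.10°  ·
  (1,3): δ = 51.95°  ✓
  (1,4): δ = 20.55°  ✓
  (2,3): δ = 117.86°  ·
  (2,4): δ = 45.36°  ✓
  (3,4): δ = 107.50°  ·
antipodal pairs: 5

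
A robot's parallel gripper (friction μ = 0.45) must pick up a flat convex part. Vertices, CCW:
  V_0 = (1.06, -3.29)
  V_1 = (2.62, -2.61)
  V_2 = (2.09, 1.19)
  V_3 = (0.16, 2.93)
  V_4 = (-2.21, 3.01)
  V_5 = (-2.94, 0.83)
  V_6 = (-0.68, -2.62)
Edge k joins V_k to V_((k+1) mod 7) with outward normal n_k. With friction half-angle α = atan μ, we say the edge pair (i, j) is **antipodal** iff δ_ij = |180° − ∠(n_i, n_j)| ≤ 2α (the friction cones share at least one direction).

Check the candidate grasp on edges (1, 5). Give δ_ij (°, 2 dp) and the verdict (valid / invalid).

δ = 25.29°, valid

α = atan 0.45 = 24.23°;  2α = 48.46°
edge 1: e_1 = (-0.53, +3.80);  n_1 = (+0.9904, +0.1381)
edge 5: e_5 = (+2.26, -3.45);  n_5 = (-0.8365, -0.5480)
∠(n_1, n_5) = 154.71°
δ = |180° − 154.71°| = 25.29°
25.29° ≤ 2α = 48.46°  →  valid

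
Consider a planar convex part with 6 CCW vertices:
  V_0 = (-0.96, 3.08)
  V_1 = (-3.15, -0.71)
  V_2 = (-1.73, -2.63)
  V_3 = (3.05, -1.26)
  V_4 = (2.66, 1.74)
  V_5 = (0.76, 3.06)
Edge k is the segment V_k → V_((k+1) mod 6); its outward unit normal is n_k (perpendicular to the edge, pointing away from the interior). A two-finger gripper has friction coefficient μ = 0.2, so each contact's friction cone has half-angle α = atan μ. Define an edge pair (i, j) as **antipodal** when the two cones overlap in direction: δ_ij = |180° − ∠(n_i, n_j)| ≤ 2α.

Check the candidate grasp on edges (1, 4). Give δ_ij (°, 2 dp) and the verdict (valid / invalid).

δ = 18.72°, valid

α = atan 0.2 = 11.31°;  2α = 22.62°
edge 1: e_1 = (+1.42, -1.92);  n_1 = (-0.8040, -0.5946)
edge 4: e_4 = (-1.90, +1.32);  n_4 = (+0.5706, +0.8213)
∠(n_1, n_4) = 161.28°
δ = |180° − 161.28°| = 18.72°
18.72° ≤ 2α = 22.62°  →  valid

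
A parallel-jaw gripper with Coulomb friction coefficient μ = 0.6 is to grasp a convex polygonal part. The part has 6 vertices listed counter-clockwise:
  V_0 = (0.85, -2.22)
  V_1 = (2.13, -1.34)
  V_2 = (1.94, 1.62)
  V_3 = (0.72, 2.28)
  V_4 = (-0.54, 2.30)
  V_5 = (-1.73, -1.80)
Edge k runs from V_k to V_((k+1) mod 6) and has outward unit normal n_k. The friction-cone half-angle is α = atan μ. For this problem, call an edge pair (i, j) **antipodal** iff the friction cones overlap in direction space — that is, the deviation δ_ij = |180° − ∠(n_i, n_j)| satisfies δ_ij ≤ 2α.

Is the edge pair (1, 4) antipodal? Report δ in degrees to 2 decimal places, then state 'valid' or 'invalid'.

α = atan 0.6 = 30.96°;  2α = 61.93°
edge 1: e_1 = (-0.19, +2.96);  n_1 = (+0.9979, +0.0641)
edge 4: e_4 = (-1.19, -4.10);  n_4 = (-0.9604, +0.2787)
∠(n_1, n_4) = 160.14°
δ = |180° − 160.14°| = 19.86°
19.86° ≤ 2α = 61.93°  →  valid

δ = 19.86°, valid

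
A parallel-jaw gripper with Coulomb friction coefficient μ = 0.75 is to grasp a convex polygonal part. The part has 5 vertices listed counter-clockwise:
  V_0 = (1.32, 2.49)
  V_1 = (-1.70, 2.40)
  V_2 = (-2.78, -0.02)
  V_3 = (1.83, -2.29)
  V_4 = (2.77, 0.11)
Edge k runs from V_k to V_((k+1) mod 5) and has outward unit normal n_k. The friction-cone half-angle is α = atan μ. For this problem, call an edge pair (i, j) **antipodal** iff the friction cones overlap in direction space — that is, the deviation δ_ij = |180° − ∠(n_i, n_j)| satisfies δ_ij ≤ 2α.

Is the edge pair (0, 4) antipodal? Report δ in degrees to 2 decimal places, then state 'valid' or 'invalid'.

α = atan 0.75 = 36.87°;  2α = 73.74°
edge 0: e_0 = (-3.02, -0.09);  n_0 = (-0.0298, +0.9996)
edge 4: e_4 = (-1.45, +2.38);  n_4 = (+0.8540, +0.5203)
∠(n_0, n_4) = 60.36°
δ = |180° − 60.36°| = 119.64°
119.64° > 2α = 73.74°  →  invalid

δ = 119.64°, invalid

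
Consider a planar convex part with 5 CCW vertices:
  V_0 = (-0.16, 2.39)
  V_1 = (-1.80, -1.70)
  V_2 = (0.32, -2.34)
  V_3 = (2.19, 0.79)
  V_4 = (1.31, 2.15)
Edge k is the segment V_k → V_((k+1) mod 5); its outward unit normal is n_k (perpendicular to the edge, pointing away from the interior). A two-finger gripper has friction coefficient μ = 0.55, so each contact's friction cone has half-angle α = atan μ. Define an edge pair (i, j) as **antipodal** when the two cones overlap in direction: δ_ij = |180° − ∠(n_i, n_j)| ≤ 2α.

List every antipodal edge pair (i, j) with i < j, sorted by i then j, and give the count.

α = atan 0.55 = 28.81°;  2α = 57.62°
n_0 = (-0.9282, +0.3722)
n_1 = (-0.2890, -0.9573)
n_2 = (+0.8585, -0.5129)
n_3 = (+0.8396, +0.5433)
n_4 = (+0.1611, +0.9869)
  (0,1): δ = 84.95°  ·
  (0,2): δ = 9.01°  ✓
  (0,3): δ = 54.75°  ✓
  (0,4): δ = 102.58°  ·
  (1,2): δ = 104.06°  ·
  (1,3): δ = 40.30°  ✓
  (1,4): δ = 7.53°  ✓
  (2,3): δ = 116.24°  ·
  (2,4): δ = 68.42°  ·
  (3,4): δ = 132.18°  ·
antipodal pairs: 4

count = 4; pairs: (0,2), (0,3), (1,3), (1,4)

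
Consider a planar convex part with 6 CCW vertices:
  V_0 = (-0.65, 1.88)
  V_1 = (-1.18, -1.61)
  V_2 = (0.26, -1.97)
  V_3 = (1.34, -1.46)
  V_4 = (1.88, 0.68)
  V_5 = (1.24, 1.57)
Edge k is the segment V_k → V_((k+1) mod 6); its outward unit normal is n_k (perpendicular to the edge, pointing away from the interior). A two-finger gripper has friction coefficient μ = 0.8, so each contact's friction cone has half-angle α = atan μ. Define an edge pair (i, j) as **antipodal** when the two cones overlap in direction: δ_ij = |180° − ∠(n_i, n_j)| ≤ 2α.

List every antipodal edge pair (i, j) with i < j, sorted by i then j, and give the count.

α = atan 0.8 = 38.66°;  2α = 77.32°
n_0 = (-0.9887, +0.1501)
n_1 = (-0.2425, -0.9701)
n_2 = (+0.4270, -0.9042)
n_3 = (+0.9696, -0.2447)
n_4 = (+0.8119, +0.5838)
n_5 = (+0.1619, +0.9868)
  (0,1): δ = 95.40°  ·
  (0,2): δ = 56.09°  ✓
  (0,3): δ = 5.53°  ✓
  (0,4): δ = 44.36°  ✓
  (0,5): δ = 89.32°  ·
  (1,2): δ = 140.69°  ·
  (1,3): δ = 90.13°  ·
  (1,4): δ = 40.24°  ✓
  (1,5): δ = 4.72°  ✓
  (2,3): δ = 129.44°  ·
  (2,4): δ = 79.56°  ·
  (2,5): δ = 34.59°  ✓
  (3,4): δ = 130.12°  ·
  (3,5): δ = 85.15°  ·
  (4,5): δ = 135.03°  ·
antipodal pairs: 6

count = 6; pairs: (0,2), (0,3), (0,4), (1,4), (1,5), (2,5)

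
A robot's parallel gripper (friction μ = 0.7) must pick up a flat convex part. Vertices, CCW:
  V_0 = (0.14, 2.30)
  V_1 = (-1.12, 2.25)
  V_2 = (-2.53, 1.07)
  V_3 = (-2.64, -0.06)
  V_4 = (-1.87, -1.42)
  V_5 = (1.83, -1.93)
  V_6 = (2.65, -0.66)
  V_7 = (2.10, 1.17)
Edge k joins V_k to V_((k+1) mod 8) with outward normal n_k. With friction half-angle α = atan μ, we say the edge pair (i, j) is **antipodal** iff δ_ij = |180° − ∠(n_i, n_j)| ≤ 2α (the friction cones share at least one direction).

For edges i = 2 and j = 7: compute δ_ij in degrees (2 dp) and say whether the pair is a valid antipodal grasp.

α = atan 0.7 = 34.99°;  2α = 69.98°
edge 2: e_2 = (-0.11, -1.13);  n_2 = (-0.9953, +0.0969)
edge 7: e_7 = (-1.96, +1.13);  n_7 = (+0.4995, +0.8663)
∠(n_2, n_7) = 114.40°
δ = |180° − 114.40°| = 65.60°
65.60° ≤ 2α = 69.98°  →  valid

δ = 65.60°, valid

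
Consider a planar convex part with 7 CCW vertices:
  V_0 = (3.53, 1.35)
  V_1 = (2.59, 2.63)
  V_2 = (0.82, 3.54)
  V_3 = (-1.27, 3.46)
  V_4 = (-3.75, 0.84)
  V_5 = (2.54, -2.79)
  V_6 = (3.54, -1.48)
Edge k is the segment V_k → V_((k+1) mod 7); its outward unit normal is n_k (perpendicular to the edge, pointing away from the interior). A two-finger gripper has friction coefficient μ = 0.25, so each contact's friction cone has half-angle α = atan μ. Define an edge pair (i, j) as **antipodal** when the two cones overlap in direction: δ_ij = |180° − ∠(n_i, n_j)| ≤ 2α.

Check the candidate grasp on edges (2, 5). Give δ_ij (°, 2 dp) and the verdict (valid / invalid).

δ = 50.45°, invalid

α = atan 0.25 = 14.04°;  2α = 28.07°
edge 2: e_2 = (-2.09, -0.08);  n_2 = (-0.0382, +0.9993)
edge 5: e_5 = (+1.00, +1.31);  n_5 = (+0.7949, -0.6068)
∠(n_2, n_5) = 129.55°
δ = |180° − 129.55°| = 50.45°
50.45° > 2α = 28.07°  →  invalid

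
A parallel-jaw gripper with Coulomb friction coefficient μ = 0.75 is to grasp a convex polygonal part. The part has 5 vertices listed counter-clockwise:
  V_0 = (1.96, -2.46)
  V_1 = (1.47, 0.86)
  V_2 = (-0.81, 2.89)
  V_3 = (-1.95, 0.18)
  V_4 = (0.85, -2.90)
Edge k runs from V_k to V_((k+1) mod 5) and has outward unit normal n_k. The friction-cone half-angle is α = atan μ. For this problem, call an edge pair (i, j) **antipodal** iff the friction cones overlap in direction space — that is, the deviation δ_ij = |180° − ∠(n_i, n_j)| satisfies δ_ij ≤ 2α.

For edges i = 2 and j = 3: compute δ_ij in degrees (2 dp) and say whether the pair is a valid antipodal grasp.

α = atan 0.75 = 36.87°;  2α = 73.74°
edge 2: e_2 = (-1.14, -2.71);  n_2 = (-0.9218, +0.3878)
edge 3: e_3 = (+2.80, -3.08);  n_3 = (-0.7399, -0.6727)
∠(n_2, n_3) = 65.09°
δ = |180° − 65.09°| = 114.91°
114.91° > 2α = 73.74°  →  invalid

δ = 114.91°, invalid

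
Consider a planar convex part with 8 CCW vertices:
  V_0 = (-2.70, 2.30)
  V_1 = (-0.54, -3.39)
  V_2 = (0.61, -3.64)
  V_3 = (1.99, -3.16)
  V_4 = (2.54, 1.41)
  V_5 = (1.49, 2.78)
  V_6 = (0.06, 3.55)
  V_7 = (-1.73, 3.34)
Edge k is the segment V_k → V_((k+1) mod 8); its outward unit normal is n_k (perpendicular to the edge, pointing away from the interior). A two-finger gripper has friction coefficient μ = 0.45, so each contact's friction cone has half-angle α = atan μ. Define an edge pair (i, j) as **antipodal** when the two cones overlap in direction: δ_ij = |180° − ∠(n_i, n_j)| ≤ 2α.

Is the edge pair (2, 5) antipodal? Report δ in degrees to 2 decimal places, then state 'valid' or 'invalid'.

δ = 47.48°, valid

α = atan 0.45 = 24.23°;  2α = 48.46°
edge 2: e_2 = (+1.38, +0.48);  n_2 = (+0.3285, -0.9445)
edge 5: e_5 = (-1.43, +0.77);  n_5 = (+0.4741, +0.8805)
∠(n_2, n_5) = 132.52°
δ = |180° − 132.52°| = 47.48°
47.48° ≤ 2α = 48.46°  →  valid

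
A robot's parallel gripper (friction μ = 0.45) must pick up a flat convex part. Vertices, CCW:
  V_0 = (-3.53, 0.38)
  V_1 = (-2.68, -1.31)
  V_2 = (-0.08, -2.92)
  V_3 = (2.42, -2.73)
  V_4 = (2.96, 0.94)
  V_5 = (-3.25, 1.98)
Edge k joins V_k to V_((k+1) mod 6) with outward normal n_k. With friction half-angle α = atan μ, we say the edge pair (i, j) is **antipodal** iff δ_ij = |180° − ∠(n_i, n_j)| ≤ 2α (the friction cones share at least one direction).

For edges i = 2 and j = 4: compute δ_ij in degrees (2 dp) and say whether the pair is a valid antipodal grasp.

δ = 13.85°, valid

α = atan 0.45 = 24.23°;  2α = 48.46°
edge 2: e_2 = (+2.50, +0.19);  n_2 = (+0.0758, -0.9971)
edge 4: e_4 = (-6.21, +1.04);  n_4 = (+0.1652, +0.9863)
∠(n_2, n_4) = 166.15°
δ = |180° − 166.15°| = 13.85°
13.85° ≤ 2α = 48.46°  →  valid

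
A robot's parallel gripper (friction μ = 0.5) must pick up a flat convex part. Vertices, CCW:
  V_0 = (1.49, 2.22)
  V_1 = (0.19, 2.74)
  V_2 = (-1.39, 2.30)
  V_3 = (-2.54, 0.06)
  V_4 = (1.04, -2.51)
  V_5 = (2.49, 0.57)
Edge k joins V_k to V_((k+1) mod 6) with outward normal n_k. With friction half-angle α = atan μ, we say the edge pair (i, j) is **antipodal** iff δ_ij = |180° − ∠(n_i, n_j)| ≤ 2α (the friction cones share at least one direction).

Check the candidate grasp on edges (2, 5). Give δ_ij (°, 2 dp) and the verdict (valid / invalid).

δ = 58.39°, invalid

α = atan 0.5 = 26.57°;  2α = 53.13°
edge 2: e_2 = (-1.15, -2.24);  n_2 = (-0.8896, +0.4567)
edge 5: e_5 = (-1.00, +1.65);  n_5 = (+0.8552, +0.5183)
∠(n_2, n_5) = 121.61°
δ = |180° − 121.61°| = 58.39°
58.39° > 2α = 53.13°  →  invalid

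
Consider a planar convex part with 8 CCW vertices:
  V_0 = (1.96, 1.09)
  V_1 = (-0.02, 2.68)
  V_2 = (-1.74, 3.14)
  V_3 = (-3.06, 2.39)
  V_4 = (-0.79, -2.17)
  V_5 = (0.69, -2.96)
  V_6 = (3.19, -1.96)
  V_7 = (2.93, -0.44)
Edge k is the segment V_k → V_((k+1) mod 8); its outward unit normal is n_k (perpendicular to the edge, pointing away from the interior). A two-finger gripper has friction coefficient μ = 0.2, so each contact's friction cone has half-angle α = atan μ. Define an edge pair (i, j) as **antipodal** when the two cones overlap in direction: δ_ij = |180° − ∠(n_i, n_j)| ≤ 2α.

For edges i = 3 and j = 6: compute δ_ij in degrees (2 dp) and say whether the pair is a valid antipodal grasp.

α = atan 0.2 = 11.31°;  2α = 22.62°
edge 3: e_3 = (+2.27, -4.56);  n_3 = (-0.8952, -0.4456)
edge 6: e_6 = (-0.26, +1.52);  n_6 = (+0.9857, +0.1686)
∠(n_3, n_6) = 163.24°
δ = |180° − 163.24°| = 16.76°
16.76° ≤ 2α = 22.62°  →  valid

δ = 16.76°, valid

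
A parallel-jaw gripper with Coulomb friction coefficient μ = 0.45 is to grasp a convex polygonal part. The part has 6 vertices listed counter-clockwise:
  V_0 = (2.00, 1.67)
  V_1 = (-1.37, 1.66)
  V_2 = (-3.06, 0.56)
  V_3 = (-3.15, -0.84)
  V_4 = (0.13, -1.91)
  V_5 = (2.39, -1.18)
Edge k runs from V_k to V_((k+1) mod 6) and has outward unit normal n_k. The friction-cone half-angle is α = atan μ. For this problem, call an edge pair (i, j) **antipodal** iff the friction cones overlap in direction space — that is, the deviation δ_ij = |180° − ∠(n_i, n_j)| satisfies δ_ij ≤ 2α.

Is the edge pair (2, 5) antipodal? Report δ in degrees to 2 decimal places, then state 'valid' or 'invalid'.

α = atan 0.45 = 24.23°;  2α = 48.46°
edge 2: e_2 = (-0.09, -1.40);  n_2 = (-0.9979, +0.0642)
edge 5: e_5 = (-0.39, +2.85);  n_5 = (+0.9908, +0.1356)
∠(n_2, n_5) = 168.53°
δ = |180° − 168.53°| = 11.47°
11.47° ≤ 2α = 48.46°  →  valid

δ = 11.47°, valid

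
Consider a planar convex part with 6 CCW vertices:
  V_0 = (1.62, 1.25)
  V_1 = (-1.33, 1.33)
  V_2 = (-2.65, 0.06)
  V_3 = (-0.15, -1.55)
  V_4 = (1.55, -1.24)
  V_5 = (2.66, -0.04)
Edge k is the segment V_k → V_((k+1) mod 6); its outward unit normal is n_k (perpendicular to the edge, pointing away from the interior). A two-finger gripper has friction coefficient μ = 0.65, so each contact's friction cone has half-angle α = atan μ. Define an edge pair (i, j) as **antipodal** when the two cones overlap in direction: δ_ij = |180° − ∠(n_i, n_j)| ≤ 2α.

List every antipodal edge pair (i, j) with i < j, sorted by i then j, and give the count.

α = atan 0.65 = 33.02°;  2α = 66.05°
n_0 = (+0.0271, +0.9996)
n_1 = (-0.6933, +0.7206)
n_2 = (-0.5414, -0.8407)
n_3 = (+0.1794, -0.9838)
n_4 = (+0.7341, -0.6790)
n_5 = (+0.7785, +0.6276)
  (0,1): δ = 134.55°  ·
  (0,2): δ = 31.23°  ✓
  (0,3): δ = 11.89°  ✓
  (0,4): δ = 48.78°  ✓
  (0,5): δ = 130.43°  ·
  (1,2): δ = 76.68°  ·
  (1,3): δ = 33.56°  ✓
  (1,4): δ = 3.34°  ✓
  (1,5): δ = 84.98°  ·
  (2,3): δ = 136.88°  ·
  (2,4): δ = 99.99°  ·
  (2,5): δ = 18.34°  ✓
  (3,4): δ = 143.10°  ·
  (3,5): δ = 61.46°  ✓
  (4,5): δ = 98.36°  ·
antipodal pairs: 7

count = 7; pairs: (0,2), (0,3), (0,4), (1,3), (1,4), (2,5), (3,5)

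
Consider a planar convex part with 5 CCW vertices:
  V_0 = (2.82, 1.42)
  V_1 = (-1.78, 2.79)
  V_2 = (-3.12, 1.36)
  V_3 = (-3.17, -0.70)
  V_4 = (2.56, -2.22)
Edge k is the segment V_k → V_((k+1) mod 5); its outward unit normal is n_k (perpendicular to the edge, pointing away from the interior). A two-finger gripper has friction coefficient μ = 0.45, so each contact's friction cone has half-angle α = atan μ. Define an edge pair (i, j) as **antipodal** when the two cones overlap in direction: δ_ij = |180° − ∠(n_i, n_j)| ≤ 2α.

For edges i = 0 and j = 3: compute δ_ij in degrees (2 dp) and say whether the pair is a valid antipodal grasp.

δ = 1.73°, valid

α = atan 0.45 = 24.23°;  2α = 48.46°
edge 0: e_0 = (-4.60, +1.37);  n_0 = (+0.2854, +0.9584)
edge 3: e_3 = (+5.73, -1.52);  n_3 = (-0.2564, -0.9666)
∠(n_0, n_3) = 178.27°
δ = |180° − 178.27°| = 1.73°
1.73° ≤ 2α = 48.46°  →  valid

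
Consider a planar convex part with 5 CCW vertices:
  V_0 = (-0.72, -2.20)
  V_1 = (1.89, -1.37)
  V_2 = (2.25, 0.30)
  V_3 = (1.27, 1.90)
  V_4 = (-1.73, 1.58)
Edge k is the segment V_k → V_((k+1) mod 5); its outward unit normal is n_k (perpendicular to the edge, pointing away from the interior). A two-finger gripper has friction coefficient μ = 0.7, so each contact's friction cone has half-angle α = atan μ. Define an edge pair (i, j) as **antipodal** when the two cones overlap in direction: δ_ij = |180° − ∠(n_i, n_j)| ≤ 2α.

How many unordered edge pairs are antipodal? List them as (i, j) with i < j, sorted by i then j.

count = 3; pairs: (0,3), (1,4), (2,4)

α = atan 0.7 = 34.99°;  2α = 69.98°
n_0 = (+0.3031, -0.9530)
n_1 = (+0.9775, -0.2107)
n_2 = (+0.8528, +0.5223)
n_3 = (-0.1061, +0.9944)
n_4 = (-0.9661, -0.2581)
  (0,1): δ = 119.81°  ·
  (0,2): δ = 76.15°  ·
  (0,3): δ = 11.55°  ✓
  (0,4): δ = 87.32°  ·
  (1,2): δ = 136.35°  ·
  (1,3): δ = 71.75°  ·
  (1,4): δ = 27.12°  ✓
  (2,3): δ = 115.40°  ·
  (2,4): δ = 16.53°  ✓
  (3,4): δ = 81.13°  ·
antipodal pairs: 3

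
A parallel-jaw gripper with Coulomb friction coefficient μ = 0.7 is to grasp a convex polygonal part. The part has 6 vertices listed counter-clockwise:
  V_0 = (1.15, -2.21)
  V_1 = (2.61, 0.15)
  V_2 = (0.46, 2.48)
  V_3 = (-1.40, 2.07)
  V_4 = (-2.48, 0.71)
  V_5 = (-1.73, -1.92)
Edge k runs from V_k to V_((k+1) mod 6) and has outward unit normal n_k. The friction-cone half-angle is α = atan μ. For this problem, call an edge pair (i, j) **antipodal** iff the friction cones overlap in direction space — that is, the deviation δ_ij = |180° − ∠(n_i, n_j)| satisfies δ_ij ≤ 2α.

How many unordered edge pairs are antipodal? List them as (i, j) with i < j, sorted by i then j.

count = 7; pairs: (0,2), (0,3), (0,4), (1,4), (1,5), (2,5), (3,5)

α = atan 0.7 = 34.99°;  2α = 69.98°
n_0 = (+0.8504, -0.5261)
n_1 = (+0.7349, +0.6781)
n_2 = (-0.2153, +0.9766)
n_3 = (-0.7831, +0.6219)
n_4 = (-0.9617, -0.2742)
n_5 = (-0.1002, -0.9950)
  (0,1): δ = 105.56°  ·
  (0,2): δ = 45.83°  ✓
  (0,3): δ = 6.71°  ✓
  (0,4): δ = 47.66°  ✓
  (0,5): δ = 115.99°  ·
  (1,2): δ = 120.27°  ·
  (1,3): δ = 81.15°  ·
  (1,4): δ = 26.78°  ✓
  (1,5): δ = 41.55°  ✓
  (2,3): δ = 140.88°  ·
  (2,4): δ = 86.51°  ·
  (2,5): δ = 18.18°  ✓
  (3,4): δ = 125.63°  ·
  (3,5): δ = 57.30°  ✓
  (4,5): δ = 111.67°  ·
antipodal pairs: 7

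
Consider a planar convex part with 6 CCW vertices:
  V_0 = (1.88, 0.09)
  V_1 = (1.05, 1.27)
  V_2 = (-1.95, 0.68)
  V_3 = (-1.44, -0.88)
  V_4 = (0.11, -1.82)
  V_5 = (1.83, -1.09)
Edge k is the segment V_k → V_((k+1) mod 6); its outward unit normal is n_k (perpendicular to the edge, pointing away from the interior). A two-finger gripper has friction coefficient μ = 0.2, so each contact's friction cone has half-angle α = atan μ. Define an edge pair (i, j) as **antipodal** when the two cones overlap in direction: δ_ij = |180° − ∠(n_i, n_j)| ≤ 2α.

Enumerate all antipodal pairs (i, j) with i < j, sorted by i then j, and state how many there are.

α = atan 0.2 = 11.31°;  2α = 22.62°
n_0 = (+0.8179, +0.5753)
n_1 = (-0.1930, +0.9812)
n_2 = (-0.9505, -0.3107)
n_3 = (-0.5185, -0.8550)
n_4 = (+0.3907, -0.9205)
n_5 = (+0.9991, -0.0423)
  (0,1): δ = 114.00°  ·
  (0,2): δ = 17.02°  ✓
  (0,3): δ = 23.64°  ·
  (0,4): δ = 77.88°  ·
  (0,5): δ = 142.45°  ·
  (1,2): δ = 83.02°  ·
  (1,3): δ = 42.36°  ·
  (1,4): δ = 11.87°  ✓
  (1,5): δ = 76.45°  ·
  (2,3): δ = 139.34°  ·
  (2,4): δ = 85.11°  ·
  (2,5): δ = 20.53°  ✓
  (3,4): δ = 125.77°  ·
  (3,5): δ = 61.19°  ·
  (4,5): δ = 115.42°  ·
antipodal pairs: 3

count = 3; pairs: (0,2), (1,4), (2,5)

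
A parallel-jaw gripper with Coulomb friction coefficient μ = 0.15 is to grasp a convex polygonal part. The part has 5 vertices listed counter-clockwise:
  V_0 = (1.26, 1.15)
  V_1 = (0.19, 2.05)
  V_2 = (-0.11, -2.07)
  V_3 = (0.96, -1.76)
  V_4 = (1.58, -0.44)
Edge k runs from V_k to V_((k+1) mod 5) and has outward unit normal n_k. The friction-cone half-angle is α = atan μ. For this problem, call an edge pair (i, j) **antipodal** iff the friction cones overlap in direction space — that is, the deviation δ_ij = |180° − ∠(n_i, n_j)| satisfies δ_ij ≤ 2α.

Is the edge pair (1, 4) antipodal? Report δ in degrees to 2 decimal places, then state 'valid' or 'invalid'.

δ = 15.54°, valid

α = atan 0.15 = 8.53°;  2α = 17.06°
edge 1: e_1 = (-0.30, -4.12);  n_1 = (-0.9974, +0.0726)
edge 4: e_4 = (-0.32, +1.59);  n_4 = (+0.9803, +0.1973)
∠(n_1, n_4) = 164.46°
δ = |180° − 164.46°| = 15.54°
15.54° ≤ 2α = 17.06°  →  valid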